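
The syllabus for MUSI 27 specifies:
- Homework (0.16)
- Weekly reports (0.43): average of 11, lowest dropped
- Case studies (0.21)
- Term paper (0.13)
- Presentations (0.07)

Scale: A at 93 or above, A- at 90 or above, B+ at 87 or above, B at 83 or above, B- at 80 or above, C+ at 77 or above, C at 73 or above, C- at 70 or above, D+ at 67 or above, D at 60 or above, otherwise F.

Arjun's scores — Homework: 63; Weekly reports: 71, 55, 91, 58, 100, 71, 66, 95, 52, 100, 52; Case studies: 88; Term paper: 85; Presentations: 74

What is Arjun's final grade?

C+

Weekly reports: drop 52 → average of remaining 10 = 759/10 = 75.9
Weighted total:
  Homework 63 × 0.16 = 10.08
  Weekly reports 75.9 × 0.43 = 32.637
  Case studies 88 × 0.21 = 18.48
  Term paper 85 × 0.13 = 11.05
  Presentations 74 × 0.07 = 5.18
Sum = 77.427
77.427 is ≥ 77 and < 80 → C+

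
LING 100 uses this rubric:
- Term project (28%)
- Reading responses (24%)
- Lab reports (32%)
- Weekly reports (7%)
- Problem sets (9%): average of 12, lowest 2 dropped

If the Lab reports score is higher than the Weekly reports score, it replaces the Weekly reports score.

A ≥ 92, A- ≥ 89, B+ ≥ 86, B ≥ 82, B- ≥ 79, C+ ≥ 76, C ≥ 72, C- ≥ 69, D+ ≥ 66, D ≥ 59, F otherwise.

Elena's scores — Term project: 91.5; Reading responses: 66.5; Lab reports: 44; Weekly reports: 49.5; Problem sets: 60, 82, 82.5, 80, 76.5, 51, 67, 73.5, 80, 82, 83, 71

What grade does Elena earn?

Problem sets: drop 51, 60 → average of remaining 10 = 777.5/10 = 77.75
Lab reports (44) ≤ Weekly reports (49.5), so Weekly reports stays at 49.5.
Weighted total:
  Term project 91.5 × 0.28 = 25.62
  Reading responses 66.5 × 0.24 = 15.96
  Lab reports 44 × 0.32 = 14.08
  Weekly reports 49.5 × 0.07 = 3.465
  Problem sets 77.75 × 0.09 = 6.9975
Sum = 66.1225
66.1225 is ≥ 66 and < 69 → D+

D+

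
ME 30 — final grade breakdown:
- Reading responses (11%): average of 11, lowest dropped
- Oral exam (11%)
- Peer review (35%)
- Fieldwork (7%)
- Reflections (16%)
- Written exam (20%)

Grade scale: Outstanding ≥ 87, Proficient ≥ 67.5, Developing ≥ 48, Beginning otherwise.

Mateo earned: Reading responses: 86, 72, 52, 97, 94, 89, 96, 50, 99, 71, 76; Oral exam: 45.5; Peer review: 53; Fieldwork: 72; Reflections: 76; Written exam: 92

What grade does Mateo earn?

Reading responses: drop 50 → average of remaining 10 = 832/10 = 83.2
Weighted total:
  Reading responses 83.2 × 0.11 = 9.152
  Oral exam 45.5 × 0.11 = 5.005
  Peer review 53 × 0.35 = 18.55
  Fieldwork 72 × 0.07 = 5.04
  Reflections 76 × 0.16 = 12.16
  Written exam 92 × 0.2 = 18.4
Sum = 68.307
68.307 is ≥ 67.5 and < 87 → Proficient

Proficient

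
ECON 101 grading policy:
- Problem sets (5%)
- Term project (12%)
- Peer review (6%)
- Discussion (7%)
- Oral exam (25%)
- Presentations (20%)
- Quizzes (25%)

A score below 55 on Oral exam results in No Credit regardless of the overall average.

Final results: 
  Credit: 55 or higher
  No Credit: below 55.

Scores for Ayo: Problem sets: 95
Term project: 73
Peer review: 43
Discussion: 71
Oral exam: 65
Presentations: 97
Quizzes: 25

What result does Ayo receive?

Credit

Oral exam score 65 ≥ 55: minimum met.
Weighted total:
  Problem sets 95 × 0.05 = 4.75
  Term project 73 × 0.12 = 8.76
  Peer review 43 × 0.06 = 2.58
  Discussion 71 × 0.07 = 4.97
  Oral exam 65 × 0.25 = 16.25
  Presentations 97 × 0.2 = 19.4
  Quizzes 25 × 0.25 = 6.25
Sum = 62.96
62.96 ≥ 55 → Credit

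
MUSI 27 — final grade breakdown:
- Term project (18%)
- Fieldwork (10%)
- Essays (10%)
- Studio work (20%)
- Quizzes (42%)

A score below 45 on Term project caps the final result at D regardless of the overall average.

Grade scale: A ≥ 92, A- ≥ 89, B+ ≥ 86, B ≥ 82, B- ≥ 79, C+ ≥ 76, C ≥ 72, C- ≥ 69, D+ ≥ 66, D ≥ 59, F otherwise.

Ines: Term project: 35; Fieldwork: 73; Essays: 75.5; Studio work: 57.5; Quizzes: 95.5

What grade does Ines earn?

D

Term project score 35 < 45: minimum not met.
Weighted total:
  Term project 35 × 0.18 = 6.3
  Fieldwork 73 × 0.1 = 7.3
  Essays 75.5 × 0.1 = 7.55
  Studio work 57.5 × 0.2 = 11.5
  Quizzes 95.5 × 0.42 = 40.11
Sum = 72.76
72.76 would be C; cap at D applies → D.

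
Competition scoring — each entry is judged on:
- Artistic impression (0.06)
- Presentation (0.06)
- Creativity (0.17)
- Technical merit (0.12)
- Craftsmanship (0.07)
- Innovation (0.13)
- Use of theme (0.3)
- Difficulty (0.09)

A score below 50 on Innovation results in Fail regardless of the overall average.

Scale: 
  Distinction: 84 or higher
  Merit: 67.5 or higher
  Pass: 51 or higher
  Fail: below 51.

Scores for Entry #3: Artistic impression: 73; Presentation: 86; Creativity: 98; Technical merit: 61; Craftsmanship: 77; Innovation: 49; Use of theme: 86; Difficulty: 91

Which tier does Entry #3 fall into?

Fail

Innovation score 49 < 50: minimum not met.
Weighted total:
  Artistic impression 73 × 0.06 = 4.38
  Presentation 86 × 0.06 = 5.16
  Creativity 98 × 0.17 = 16.66
  Technical merit 61 × 0.12 = 7.32
  Craftsmanship 77 × 0.07 = 5.39
  Innovation 49 × 0.13 = 6.37
  Use of theme 86 × 0.3 = 25.8
  Difficulty 91 × 0.09 = 8.19
Sum = 79.27
Because the Innovation minimum was not met, the result is Fail.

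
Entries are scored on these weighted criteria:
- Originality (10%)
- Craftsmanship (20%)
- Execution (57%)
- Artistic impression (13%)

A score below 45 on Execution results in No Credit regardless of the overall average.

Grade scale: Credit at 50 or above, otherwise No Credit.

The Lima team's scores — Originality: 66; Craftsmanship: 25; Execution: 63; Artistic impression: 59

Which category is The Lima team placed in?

Credit

Execution score 63 ≥ 45: minimum met.
Weighted total:
  Originality 66 × 0.1 = 6.6
  Craftsmanship 25 × 0.2 = 5
  Execution 63 × 0.57 = 35.91
  Artistic impression 59 × 0.13 = 7.67
Sum = 55.18
55.18 ≥ 50 → Credit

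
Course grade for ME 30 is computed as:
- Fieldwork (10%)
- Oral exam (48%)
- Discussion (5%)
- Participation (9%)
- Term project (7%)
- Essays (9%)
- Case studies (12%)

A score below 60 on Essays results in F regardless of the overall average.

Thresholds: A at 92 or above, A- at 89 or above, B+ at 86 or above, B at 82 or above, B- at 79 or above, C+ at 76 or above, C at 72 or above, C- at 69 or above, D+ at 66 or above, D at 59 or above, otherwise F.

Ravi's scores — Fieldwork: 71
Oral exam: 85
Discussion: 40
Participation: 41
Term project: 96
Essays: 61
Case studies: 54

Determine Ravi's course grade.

C

Essays score 61 ≥ 60: minimum met.
Weighted total:
  Fieldwork 71 × 0.1 = 7.1
  Oral exam 85 × 0.48 = 40.8
  Discussion 40 × 0.05 = 2
  Participation 41 × 0.09 = 3.69
  Term project 96 × 0.07 = 6.72
  Essays 61 × 0.09 = 5.49
  Case studies 54 × 0.12 = 6.48
Sum = 72.28
72.28 is ≥ 72 and < 76 → C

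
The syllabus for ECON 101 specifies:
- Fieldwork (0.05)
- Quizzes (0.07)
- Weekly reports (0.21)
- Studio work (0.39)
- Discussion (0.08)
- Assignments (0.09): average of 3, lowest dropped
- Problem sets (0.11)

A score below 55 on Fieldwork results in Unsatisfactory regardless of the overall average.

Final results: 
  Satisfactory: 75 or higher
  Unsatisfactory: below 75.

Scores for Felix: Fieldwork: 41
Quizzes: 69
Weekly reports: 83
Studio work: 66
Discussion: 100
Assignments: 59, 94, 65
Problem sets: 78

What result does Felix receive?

Unsatisfactory

Assignments: drop 59 → average of remaining 2 = 159/2 = 79.5
Fieldwork score 41 < 55: minimum not met.
Weighted total:
  Fieldwork 41 × 0.05 = 2.05
  Quizzes 69 × 0.07 = 4.83
  Weekly reports 83 × 0.21 = 17.43
  Studio work 66 × 0.39 = 25.74
  Discussion 100 × 0.08 = 8
  Assignments 79.5 × 0.09 = 7.155
  Problem sets 78 × 0.11 = 8.58
Sum = 73.785
Because the Fieldwork minimum was not met, the result is Unsatisfactory.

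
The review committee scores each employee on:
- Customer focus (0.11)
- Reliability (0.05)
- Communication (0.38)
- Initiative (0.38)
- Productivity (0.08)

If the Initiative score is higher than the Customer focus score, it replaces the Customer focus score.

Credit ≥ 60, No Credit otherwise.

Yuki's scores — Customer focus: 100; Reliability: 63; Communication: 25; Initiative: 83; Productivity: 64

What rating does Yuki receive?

Credit

Initiative (83) ≤ Customer focus (100), so Customer focus stays at 100.
Weighted total:
  Customer focus 100 × 0.11 = 11
  Reliability 63 × 0.05 = 3.15
  Communication 25 × 0.38 = 9.5
  Initiative 83 × 0.38 = 31.54
  Productivity 64 × 0.08 = 5.12
Sum = 60.31
60.31 ≥ 60 → Credit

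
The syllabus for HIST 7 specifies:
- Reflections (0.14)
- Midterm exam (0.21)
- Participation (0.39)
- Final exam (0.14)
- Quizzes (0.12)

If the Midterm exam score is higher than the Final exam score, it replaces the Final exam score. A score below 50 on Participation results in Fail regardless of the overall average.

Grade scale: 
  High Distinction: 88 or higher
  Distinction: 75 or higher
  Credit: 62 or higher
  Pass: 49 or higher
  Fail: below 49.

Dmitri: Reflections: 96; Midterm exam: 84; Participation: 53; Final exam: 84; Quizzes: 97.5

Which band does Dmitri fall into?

Midterm exam (84) ≤ Final exam (84), so Final exam stays at 84.
Participation score 53 ≥ 50: minimum met.
Weighted total:
  Reflections 96 × 0.14 = 13.44
  Midterm exam 84 × 0.21 = 17.64
  Participation 53 × 0.39 = 20.67
  Final exam 84 × 0.14 = 11.76
  Quizzes 97.5 × 0.12 = 11.7
Sum = 75.21
75.21 is ≥ 75 and < 88 → Distinction

Distinction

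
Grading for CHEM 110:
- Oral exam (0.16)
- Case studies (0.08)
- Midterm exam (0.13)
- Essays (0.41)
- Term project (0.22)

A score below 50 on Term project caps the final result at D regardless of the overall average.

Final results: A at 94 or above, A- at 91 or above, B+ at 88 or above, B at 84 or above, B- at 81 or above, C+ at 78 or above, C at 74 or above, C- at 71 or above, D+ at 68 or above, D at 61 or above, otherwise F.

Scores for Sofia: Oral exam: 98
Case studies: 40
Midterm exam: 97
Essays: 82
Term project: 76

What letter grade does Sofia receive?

B-

Term project score 76 ≥ 50: minimum met.
Weighted total:
  Oral exam 98 × 0.16 = 15.68
  Case studies 40 × 0.08 = 3.2
  Midterm exam 97 × 0.13 = 12.61
  Essays 82 × 0.41 = 33.62
  Term project 76 × 0.22 = 16.72
Sum = 81.83
81.83 is ≥ 81 and < 84 → B-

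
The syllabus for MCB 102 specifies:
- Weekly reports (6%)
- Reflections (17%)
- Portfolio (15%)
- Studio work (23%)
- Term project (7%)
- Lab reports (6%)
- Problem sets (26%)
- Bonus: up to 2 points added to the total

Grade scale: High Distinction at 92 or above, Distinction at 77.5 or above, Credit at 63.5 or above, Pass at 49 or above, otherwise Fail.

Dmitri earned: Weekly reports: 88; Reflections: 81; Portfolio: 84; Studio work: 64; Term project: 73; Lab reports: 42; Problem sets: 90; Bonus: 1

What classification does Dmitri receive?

Distinction

Weighted total:
  Weekly reports 88 × 0.06 = 5.28
  Reflections 81 × 0.17 = 13.77
  Portfolio 84 × 0.15 = 12.6
  Studio work 64 × 0.23 = 14.72
  Term project 73 × 0.07 = 5.11
  Lab reports 42 × 0.06 = 2.52
  Problem sets 90 × 0.26 = 23.4
Sum = 77.4
Bonus: 77.4 + 1 = 78.4
78.4 is ≥ 77.5 and < 92 → Distinction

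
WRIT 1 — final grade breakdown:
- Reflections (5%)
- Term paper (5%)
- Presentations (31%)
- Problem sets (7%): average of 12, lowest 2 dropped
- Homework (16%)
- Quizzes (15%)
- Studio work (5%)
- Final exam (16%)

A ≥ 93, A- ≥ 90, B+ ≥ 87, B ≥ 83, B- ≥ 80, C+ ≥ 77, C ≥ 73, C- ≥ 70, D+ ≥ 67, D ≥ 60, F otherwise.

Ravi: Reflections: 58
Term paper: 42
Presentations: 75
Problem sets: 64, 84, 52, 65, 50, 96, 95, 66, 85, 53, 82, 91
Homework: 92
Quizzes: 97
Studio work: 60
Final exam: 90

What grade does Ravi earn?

Problem sets: drop 50, 52 → average of remaining 10 = 781/10 = 78.1
Weighted total:
  Reflections 58 × 0.05 = 2.9
  Term paper 42 × 0.05 = 2.1
  Presentations 75 × 0.31 = 23.25
  Problem sets 78.1 × 0.07 = 5.467
  Homework 92 × 0.16 = 14.72
  Quizzes 97 × 0.15 = 14.55
  Studio work 60 × 0.05 = 3
  Final exam 90 × 0.16 = 14.4
Sum = 80.387
80.387 is ≥ 80 and < 83 → B-

B-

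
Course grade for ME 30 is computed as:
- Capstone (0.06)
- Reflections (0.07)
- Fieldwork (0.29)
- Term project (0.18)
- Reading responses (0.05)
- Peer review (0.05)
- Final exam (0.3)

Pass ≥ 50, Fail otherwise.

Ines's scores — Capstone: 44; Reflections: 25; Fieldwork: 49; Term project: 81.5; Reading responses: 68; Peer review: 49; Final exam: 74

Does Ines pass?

Pass

Weighted total:
  Capstone 44 × 0.06 = 2.64
  Reflections 25 × 0.07 = 1.75
  Fieldwork 49 × 0.29 = 14.21
  Term project 81.5 × 0.18 = 14.67
  Reading responses 68 × 0.05 = 3.4
  Peer review 49 × 0.05 = 2.45
  Final exam 74 × 0.3 = 22.2
Sum = 61.32
61.32 ≥ 50 → Pass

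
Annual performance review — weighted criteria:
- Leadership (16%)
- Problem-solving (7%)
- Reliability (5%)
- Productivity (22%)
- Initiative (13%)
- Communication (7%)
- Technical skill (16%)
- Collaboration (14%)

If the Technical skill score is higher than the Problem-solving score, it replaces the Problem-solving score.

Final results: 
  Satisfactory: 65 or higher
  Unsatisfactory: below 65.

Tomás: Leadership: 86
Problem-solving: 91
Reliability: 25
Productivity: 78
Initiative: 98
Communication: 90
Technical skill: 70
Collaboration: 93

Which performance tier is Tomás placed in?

Satisfactory

Technical skill (70) ≤ Problem-solving (91), so Problem-solving stays at 91.
Weighted total:
  Leadership 86 × 0.16 = 13.76
  Problem-solving 91 × 0.07 = 6.37
  Reliability 25 × 0.05 = 1.25
  Productivity 78 × 0.22 = 17.16
  Initiative 98 × 0.13 = 12.74
  Communication 90 × 0.07 = 6.3
  Technical skill 70 × 0.16 = 11.2
  Collaboration 93 × 0.14 = 13.02
Sum = 81.8
81.8 ≥ 65 → Satisfactory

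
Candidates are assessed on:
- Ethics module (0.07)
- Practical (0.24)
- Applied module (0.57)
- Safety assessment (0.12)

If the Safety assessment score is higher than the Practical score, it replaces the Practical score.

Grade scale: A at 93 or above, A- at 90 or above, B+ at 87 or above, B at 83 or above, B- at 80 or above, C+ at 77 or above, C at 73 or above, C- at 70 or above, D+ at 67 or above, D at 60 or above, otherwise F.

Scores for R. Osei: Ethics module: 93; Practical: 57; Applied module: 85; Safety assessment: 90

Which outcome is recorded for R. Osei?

B+

Safety assessment (90) > Practical (57), so Practical counts as 90.
Weighted total:
  Ethics module 93 × 0.07 = 6.51
  Practical 90 × 0.24 = 21.6
  Applied module 85 × 0.57 = 48.45
  Safety assessment 90 × 0.12 = 10.8
Sum = 87.36
87.36 is ≥ 87 and < 90 → B+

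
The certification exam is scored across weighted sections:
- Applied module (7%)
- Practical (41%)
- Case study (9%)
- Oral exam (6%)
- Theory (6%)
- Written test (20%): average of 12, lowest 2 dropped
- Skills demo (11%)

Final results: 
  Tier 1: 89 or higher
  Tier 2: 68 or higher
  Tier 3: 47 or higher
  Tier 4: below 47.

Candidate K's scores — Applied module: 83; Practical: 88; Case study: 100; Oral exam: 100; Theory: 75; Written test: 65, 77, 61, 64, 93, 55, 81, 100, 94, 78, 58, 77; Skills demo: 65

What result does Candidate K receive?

Tier 2

Written test: drop 55, 58 → average of remaining 10 = 790/10 = 79
Weighted total:
  Applied module 83 × 0.07 = 5.81
  Practical 88 × 0.41 = 36.08
  Case study 100 × 0.09 = 9
  Oral exam 100 × 0.06 = 6
  Theory 75 × 0.06 = 4.5
  Written test 79 × 0.2 = 15.8
  Skills demo 65 × 0.11 = 7.15
Sum = 84.34
84.34 is ≥ 68 and < 89 → Tier 2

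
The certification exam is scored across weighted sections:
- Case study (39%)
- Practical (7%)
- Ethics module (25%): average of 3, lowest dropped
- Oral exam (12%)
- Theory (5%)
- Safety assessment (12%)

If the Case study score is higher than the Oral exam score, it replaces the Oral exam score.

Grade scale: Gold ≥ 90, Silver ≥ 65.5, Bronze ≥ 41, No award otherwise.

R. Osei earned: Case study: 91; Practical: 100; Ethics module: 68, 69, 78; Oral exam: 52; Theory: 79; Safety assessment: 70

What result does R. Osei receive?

Ethics module: drop 68 → average of remaining 2 = 147/2 = 73.5
Case study (91) > Oral exam (52), so Oral exam counts as 91.
Weighted total:
  Case study 91 × 0.39 = 35.49
  Practical 100 × 0.07 = 7
  Ethics module 73.5 × 0.25 = 18.375
  Oral exam 91 × 0.12 = 10.92
  Theory 79 × 0.05 = 3.95
  Safety assessment 70 × 0.12 = 8.4
Sum = 84.135
84.135 is ≥ 65.5 and < 90 → Silver

Silver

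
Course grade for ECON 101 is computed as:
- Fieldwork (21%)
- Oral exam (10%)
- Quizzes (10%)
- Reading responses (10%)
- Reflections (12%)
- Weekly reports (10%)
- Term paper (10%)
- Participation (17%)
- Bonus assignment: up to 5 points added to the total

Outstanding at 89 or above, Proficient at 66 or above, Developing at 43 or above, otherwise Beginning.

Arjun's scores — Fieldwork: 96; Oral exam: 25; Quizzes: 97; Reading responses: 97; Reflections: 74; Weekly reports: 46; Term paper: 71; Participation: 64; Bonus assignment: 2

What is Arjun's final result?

Proficient

Weighted total:
  Fieldwork 96 × 0.21 = 20.16
  Oral exam 25 × 0.1 = 2.5
  Quizzes 97 × 0.1 = 9.7
  Reading responses 97 × 0.1 = 9.7
  Reflections 74 × 0.12 = 8.88
  Weekly reports 46 × 0.1 = 4.6
  Term paper 71 × 0.1 = 7.1
  Participation 64 × 0.17 = 10.88
Sum = 73.52
Bonus assignment: 73.52 + 2 = 75.52
75.52 is ≥ 66 and < 89 → Proficient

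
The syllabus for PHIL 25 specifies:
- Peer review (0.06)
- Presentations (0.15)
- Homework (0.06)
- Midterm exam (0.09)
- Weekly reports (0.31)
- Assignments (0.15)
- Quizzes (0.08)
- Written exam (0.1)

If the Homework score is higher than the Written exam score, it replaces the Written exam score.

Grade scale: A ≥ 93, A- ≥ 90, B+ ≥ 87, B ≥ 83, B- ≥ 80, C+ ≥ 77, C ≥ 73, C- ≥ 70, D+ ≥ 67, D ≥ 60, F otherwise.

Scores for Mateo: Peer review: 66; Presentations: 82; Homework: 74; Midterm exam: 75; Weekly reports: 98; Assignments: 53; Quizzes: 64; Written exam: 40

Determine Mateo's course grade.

Homework (74) > Written exam (40), so Written exam counts as 74.
Weighted total:
  Peer review 66 × 0.06 = 3.96
  Presentations 82 × 0.15 = 12.3
  Homework 74 × 0.06 = 4.44
  Midterm exam 75 × 0.09 = 6.75
  Weekly reports 98 × 0.31 = 30.38
  Assignments 53 × 0.15 = 7.95
  Quizzes 64 × 0.08 = 5.12
  Written exam 74 × 0.1 = 7.4
Sum = 78.3
78.3 is ≥ 77 and < 80 → C+

C+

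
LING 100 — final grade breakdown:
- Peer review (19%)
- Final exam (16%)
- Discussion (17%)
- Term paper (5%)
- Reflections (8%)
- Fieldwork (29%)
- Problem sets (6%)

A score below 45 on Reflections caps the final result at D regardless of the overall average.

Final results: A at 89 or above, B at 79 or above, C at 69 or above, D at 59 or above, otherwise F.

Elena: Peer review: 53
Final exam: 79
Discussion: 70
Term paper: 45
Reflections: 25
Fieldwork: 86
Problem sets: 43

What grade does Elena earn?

Reflections score 25 < 45: minimum not met.
Weighted total:
  Peer review 53 × 0.19 = 10.07
  Final exam 79 × 0.16 = 12.64
  Discussion 70 × 0.17 = 11.9
  Term paper 45 × 0.05 = 2.25
  Reflections 25 × 0.08 = 2
  Fieldwork 86 × 0.29 = 24.94
  Problem sets 43 × 0.06 = 2.58
Sum = 66.38
66.38 would be D; cap at D applies → D.

D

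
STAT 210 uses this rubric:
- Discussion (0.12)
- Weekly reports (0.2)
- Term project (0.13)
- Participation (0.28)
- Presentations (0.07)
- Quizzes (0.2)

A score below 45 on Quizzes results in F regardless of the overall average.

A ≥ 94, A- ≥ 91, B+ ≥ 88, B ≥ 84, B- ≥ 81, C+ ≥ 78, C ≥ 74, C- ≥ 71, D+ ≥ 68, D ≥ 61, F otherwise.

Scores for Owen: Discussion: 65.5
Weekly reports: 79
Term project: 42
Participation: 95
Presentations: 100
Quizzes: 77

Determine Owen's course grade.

C+

Quizzes score 77 ≥ 45: minimum met.
Weighted total:
  Discussion 65.5 × 0.12 = 7.86
  Weekly reports 79 × 0.2 = 15.8
  Term project 42 × 0.13 = 5.46
  Participation 95 × 0.28 = 26.6
  Presentations 100 × 0.07 = 7
  Quizzes 77 × 0.2 = 15.4
Sum = 78.12
78.12 is ≥ 78 and < 81 → C+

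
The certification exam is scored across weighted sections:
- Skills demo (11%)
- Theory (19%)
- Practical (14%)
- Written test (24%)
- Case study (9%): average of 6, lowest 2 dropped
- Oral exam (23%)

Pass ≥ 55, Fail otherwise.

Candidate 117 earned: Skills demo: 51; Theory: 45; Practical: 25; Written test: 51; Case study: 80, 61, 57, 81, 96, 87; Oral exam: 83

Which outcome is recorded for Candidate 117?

Case study: drop 57, 61 → average of remaining 4 = 344/4 = 86
Weighted total:
  Skills demo 51 × 0.11 = 5.61
  Theory 45 × 0.19 = 8.55
  Practical 25 × 0.14 = 3.5
  Written test 51 × 0.24 = 12.24
  Case study 86 × 0.09 = 7.74
  Oral exam 83 × 0.23 = 19.09
Sum = 56.73
56.73 ≥ 55 → Pass

Pass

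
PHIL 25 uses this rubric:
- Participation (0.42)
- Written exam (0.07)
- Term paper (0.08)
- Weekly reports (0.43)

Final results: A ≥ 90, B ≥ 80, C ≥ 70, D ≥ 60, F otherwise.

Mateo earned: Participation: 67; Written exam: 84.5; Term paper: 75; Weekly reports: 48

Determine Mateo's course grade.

D

Weighted total:
  Participation 67 × 0.42 = 28.14
  Written exam 84.5 × 0.07 = 5.915
  Term paper 75 × 0.08 = 6
  Weekly reports 48 × 0.43 = 20.64
Sum = 60.695
60.695 is ≥ 60 and < 70 → D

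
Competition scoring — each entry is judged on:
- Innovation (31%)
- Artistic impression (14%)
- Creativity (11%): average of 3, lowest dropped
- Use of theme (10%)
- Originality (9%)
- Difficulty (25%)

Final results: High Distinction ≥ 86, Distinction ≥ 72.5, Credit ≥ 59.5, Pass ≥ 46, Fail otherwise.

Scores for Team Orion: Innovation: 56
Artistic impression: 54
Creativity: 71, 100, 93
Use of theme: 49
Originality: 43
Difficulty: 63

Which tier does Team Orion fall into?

Credit

Creativity: drop 71 → average of remaining 2 = 193/2 = 96.5
Weighted total:
  Innovation 56 × 0.31 = 17.36
  Artistic impression 54 × 0.14 = 7.56
  Creativity 96.5 × 0.11 = 10.615
  Use of theme 49 × 0.1 = 4.9
  Originality 43 × 0.09 = 3.87
  Difficulty 63 × 0.25 = 15.75
Sum = 60.055
60.055 is ≥ 59.5 and < 72.5 → Credit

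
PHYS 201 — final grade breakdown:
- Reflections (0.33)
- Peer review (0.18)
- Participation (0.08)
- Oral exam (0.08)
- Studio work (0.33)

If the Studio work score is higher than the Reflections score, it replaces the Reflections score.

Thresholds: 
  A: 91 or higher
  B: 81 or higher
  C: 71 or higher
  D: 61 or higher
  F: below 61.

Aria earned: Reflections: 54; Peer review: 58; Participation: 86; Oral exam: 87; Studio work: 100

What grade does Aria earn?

Studio work (100) > Reflections (54), so Reflections counts as 100.
Weighted total:
  Reflections 100 × 0.33 = 33
  Peer review 58 × 0.18 = 10.44
  Participation 86 × 0.08 = 6.88
  Oral exam 87 × 0.08 = 6.96
  Studio work 100 × 0.33 = 33
Sum = 90.28
90.28 is ≥ 81 and < 91 → B

B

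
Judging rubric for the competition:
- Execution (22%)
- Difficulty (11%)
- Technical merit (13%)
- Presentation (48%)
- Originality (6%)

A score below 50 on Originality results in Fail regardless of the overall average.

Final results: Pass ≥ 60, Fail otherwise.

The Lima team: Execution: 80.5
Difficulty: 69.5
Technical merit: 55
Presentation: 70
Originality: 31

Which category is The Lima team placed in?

Fail

Originality score 31 < 50: minimum not met.
Weighted total:
  Execution 80.5 × 0.22 = 17.71
  Difficulty 69.5 × 0.11 = 7.645
  Technical merit 55 × 0.13 = 7.15
  Presentation 70 × 0.48 = 33.6
  Originality 31 × 0.06 = 1.86
Sum = 67.965
Because the Originality minimum was not met, the result is Fail.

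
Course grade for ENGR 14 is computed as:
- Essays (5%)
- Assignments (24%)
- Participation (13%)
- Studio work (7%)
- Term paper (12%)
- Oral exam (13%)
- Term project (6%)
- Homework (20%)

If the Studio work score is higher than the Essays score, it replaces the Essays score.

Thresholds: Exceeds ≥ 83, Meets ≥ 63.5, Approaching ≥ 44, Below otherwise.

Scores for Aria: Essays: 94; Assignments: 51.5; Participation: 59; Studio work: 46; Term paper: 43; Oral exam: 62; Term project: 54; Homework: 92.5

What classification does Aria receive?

Studio work (46) ≤ Essays (94), so Essays stays at 94.
Weighted total:
  Essays 94 × 0.05 = 4.7
  Assignments 51.5 × 0.24 = 12.36
  Participation 59 × 0.13 = 7.67
  Studio work 46 × 0.07 = 3.22
  Term paper 43 × 0.12 = 5.16
  Oral exam 62 × 0.13 = 8.06
  Term project 54 × 0.06 = 3.24
  Homework 92.5 × 0.2 = 18.5
Sum = 62.91
62.91 is ≥ 44 and < 63.5 → Approaching

Approaching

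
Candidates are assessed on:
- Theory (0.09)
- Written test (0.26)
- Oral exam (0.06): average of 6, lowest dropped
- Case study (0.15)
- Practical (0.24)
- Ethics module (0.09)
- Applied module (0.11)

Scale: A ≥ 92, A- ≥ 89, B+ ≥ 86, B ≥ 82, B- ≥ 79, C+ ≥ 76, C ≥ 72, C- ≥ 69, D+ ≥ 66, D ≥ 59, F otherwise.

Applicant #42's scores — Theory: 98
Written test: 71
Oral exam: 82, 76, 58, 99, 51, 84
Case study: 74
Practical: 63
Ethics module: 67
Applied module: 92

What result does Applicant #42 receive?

Oral exam: drop 51 → average of remaining 5 = 399/5 = 79.8
Weighted total:
  Theory 98 × 0.09 = 8.82
  Written test 71 × 0.26 = 18.46
  Oral exam 79.8 × 0.06 = 4.788
  Case study 74 × 0.15 = 11.1
  Practical 63 × 0.24 = 15.12
  Ethics module 67 × 0.09 = 6.03
  Applied module 92 × 0.11 = 10.12
Sum = 74.438
74.438 is ≥ 72 and < 76 → C

C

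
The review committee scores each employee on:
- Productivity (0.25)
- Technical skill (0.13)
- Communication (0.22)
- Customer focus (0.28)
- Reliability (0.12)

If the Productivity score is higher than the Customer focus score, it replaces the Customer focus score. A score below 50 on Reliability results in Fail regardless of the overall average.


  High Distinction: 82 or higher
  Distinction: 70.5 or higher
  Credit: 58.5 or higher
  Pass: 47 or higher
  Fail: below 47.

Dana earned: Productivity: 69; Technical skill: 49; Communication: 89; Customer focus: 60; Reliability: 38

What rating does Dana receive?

Productivity (69) > Customer focus (60), so Customer focus counts as 69.
Reliability score 38 < 50: minimum not met.
Weighted total:
  Productivity 69 × 0.25 = 17.25
  Technical skill 49 × 0.13 = 6.37
  Communication 89 × 0.22 = 19.58
  Customer focus 69 × 0.28 = 19.32
  Reliability 38 × 0.12 = 4.56
Sum = 67.08
Because the Reliability minimum was not met, the result is Fail.

Fail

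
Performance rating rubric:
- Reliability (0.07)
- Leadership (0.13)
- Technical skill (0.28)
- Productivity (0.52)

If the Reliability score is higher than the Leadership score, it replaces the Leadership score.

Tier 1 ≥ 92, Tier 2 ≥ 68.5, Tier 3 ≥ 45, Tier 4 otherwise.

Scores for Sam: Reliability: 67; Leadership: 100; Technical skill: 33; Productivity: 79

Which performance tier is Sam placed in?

Tier 3

Reliability (67) ≤ Leadership (100), so Leadership stays at 100.
Weighted total:
  Reliability 67 × 0.07 = 4.69
  Leadership 100 × 0.13 = 13
  Technical skill 33 × 0.28 = 9.24
  Productivity 79 × 0.52 = 41.08
Sum = 68.01
68.01 is ≥ 45 and < 68.5 → Tier 3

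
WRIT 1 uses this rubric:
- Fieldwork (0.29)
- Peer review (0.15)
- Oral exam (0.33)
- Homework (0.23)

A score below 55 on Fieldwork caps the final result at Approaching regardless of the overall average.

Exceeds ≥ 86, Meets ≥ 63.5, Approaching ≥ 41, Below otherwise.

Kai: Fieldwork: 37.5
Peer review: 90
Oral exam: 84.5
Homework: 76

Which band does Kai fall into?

Approaching

Fieldwork score 37.5 < 55: minimum not met.
Weighted total:
  Fieldwork 37.5 × 0.29 = 10.875
  Peer review 90 × 0.15 = 13.5
  Oral exam 84.5 × 0.33 = 27.885
  Homework 76 × 0.23 = 17.48
Sum = 69.74
69.74 would be Meets; cap at Approaching applies → Approaching.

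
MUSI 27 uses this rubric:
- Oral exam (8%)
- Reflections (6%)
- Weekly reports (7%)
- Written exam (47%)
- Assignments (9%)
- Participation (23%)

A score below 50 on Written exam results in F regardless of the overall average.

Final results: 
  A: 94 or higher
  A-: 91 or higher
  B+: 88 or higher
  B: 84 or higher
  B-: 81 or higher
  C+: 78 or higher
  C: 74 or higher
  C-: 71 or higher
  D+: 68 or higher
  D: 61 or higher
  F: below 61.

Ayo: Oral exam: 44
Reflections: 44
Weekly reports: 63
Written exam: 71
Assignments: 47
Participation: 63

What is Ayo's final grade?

Written exam score 71 ≥ 50: minimum met.
Weighted total:
  Oral exam 44 × 0.08 = 3.52
  Reflections 44 × 0.06 = 2.64
  Weekly reports 63 × 0.07 = 4.41
  Written exam 71 × 0.47 = 33.37
  Assignments 47 × 0.09 = 4.23
  Participation 63 × 0.23 = 14.49
Sum = 62.66
62.66 is ≥ 61 and < 68 → D

D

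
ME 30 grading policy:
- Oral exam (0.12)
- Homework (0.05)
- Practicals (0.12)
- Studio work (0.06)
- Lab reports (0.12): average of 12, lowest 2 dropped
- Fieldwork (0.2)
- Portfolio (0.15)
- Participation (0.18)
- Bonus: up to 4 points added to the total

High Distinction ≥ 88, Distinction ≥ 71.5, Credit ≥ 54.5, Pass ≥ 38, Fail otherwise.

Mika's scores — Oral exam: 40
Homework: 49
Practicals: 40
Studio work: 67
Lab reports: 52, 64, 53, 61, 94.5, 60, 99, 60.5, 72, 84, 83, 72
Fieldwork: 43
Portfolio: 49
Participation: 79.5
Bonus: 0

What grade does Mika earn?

Lab reports: drop 52, 53 → average of remaining 10 = 750/10 = 75
Weighted total:
  Oral exam 40 × 0.12 = 4.8
  Homework 49 × 0.05 = 2.45
  Practicals 40 × 0.12 = 4.8
  Studio work 67 × 0.06 = 4.02
  Lab reports 75 × 0.12 = 9
  Fieldwork 43 × 0.2 = 8.6
  Portfolio 49 × 0.15 = 7.35
  Participation 79.5 × 0.18 = 14.31
Sum = 55.33
Bonus: 55.33 + 0 = 55.33
55.33 is ≥ 54.5 and < 71.5 → Credit

Credit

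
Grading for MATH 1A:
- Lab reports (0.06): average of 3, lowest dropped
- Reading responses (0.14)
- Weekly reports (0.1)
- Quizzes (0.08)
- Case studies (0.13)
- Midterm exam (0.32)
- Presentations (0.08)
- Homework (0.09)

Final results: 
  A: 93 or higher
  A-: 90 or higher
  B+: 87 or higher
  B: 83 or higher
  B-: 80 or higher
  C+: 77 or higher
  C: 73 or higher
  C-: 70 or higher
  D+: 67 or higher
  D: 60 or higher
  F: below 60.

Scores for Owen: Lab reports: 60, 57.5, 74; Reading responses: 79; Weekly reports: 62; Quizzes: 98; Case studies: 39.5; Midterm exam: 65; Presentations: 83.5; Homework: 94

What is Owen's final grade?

C-

Lab reports: drop 57.5 → average of remaining 2 = 134/2 = 67
Weighted total:
  Lab reports 67 × 0.06 = 4.02
  Reading responses 79 × 0.14 = 11.06
  Weekly reports 62 × 0.1 = 6.2
  Quizzes 98 × 0.08 = 7.84
  Case studies 39.5 × 0.13 = 5.135
  Midterm exam 65 × 0.32 = 20.8
  Presentations 83.5 × 0.08 = 6.68
  Homework 94 × 0.09 = 8.46
Sum = 70.195
70.195 is ≥ 70 and < 73 → C-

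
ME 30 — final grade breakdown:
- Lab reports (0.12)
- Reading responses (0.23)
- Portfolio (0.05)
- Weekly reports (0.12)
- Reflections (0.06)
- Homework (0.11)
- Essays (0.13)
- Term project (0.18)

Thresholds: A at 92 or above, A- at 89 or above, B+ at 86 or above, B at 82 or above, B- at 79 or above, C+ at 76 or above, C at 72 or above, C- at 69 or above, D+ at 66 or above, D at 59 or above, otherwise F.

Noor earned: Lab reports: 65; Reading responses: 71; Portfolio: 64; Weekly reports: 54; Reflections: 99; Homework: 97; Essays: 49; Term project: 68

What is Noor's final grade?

C-

Weighted total:
  Lab reports 65 × 0.12 = 7.8
  Reading responses 71 × 0.23 = 16.33
  Portfolio 64 × 0.05 = 3.2
  Weekly reports 54 × 0.12 = 6.48
  Reflections 99 × 0.06 = 5.94
  Homework 97 × 0.11 = 10.67
  Essays 49 × 0.13 = 6.37
  Term project 68 × 0.18 = 12.24
Sum = 69.03
69.03 is ≥ 69 and < 72 → C-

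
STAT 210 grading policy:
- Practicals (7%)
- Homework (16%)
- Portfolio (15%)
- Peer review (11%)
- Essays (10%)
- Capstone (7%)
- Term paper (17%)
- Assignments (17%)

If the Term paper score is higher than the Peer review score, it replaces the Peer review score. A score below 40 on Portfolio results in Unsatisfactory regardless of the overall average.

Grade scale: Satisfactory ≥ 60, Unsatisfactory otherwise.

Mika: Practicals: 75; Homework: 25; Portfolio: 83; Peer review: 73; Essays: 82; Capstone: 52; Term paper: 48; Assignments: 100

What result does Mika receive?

Satisfactory

Term paper (48) ≤ Peer review (73), so Peer review stays at 73.
Portfolio score 83 ≥ 40: minimum met.
Weighted total:
  Practicals 75 × 0.07 = 5.25
  Homework 25 × 0.16 = 4
  Portfolio 83 × 0.15 = 12.45
  Peer review 73 × 0.11 = 8.03
  Essays 82 × 0.1 = 8.2
  Capstone 52 × 0.07 = 3.64
  Term paper 48 × 0.17 = 8.16
  Assignments 100 × 0.17 = 17
Sum = 66.73
66.73 ≥ 60 → Satisfactory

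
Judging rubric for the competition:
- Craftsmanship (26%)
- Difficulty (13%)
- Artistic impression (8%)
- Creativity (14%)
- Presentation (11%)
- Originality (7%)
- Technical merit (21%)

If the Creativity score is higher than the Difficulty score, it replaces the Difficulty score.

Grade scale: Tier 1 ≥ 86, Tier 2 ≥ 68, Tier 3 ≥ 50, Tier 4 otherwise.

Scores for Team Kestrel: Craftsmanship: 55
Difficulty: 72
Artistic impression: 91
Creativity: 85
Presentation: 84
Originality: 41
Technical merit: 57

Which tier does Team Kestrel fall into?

Creativity (85) > Difficulty (72), so Difficulty counts as 85.
Weighted total:
  Craftsmanship 55 × 0.26 = 14.3
  Difficulty 85 × 0.13 = 11.05
  Artistic impression 91 × 0.08 = 7.28
  Creativity 85 × 0.14 = 11.9
  Presentation 84 × 0.11 = 9.24
  Originality 41 × 0.07 = 2.87
  Technical merit 57 × 0.21 = 11.97
Sum = 68.61
68.61 is ≥ 68 and < 86 → Tier 2

Tier 2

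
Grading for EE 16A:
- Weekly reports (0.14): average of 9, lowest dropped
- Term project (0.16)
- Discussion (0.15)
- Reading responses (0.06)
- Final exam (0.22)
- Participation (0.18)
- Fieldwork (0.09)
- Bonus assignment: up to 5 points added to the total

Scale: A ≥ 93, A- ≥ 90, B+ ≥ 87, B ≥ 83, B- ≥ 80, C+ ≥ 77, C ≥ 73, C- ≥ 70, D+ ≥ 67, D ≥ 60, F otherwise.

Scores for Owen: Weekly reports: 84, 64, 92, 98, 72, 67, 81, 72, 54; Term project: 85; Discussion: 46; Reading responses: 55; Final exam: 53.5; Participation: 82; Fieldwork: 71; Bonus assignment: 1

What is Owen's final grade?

Weekly reports: drop 54 → average of remaining 8 = 630/8 = 78.75
Weighted total:
  Weekly reports 78.75 × 0.14 = 11.025
  Term project 85 × 0.16 = 13.6
  Discussion 46 × 0.15 = 6.9
  Reading responses 55 × 0.06 = 3.3
  Final exam 53.5 × 0.22 = 11.77
  Participation 82 × 0.18 = 14.76
  Fieldwork 71 × 0.09 = 6.39
Sum = 67.745
Bonus assignment: 67.745 + 1 = 68.745
68.745 is ≥ 67 and < 70 → D+

D+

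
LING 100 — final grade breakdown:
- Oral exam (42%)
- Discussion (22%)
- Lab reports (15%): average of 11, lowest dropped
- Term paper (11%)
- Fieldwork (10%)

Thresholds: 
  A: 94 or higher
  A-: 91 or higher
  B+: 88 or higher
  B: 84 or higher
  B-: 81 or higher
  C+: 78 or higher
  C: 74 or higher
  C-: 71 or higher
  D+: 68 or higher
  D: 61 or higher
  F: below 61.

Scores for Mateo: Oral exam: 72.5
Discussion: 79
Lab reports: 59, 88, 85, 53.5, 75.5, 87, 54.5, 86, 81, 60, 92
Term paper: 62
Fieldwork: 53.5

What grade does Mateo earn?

C-

Lab reports: drop 53.5 → average of remaining 10 = 768/10 = 76.8
Weighted total:
  Oral exam 72.5 × 0.42 = 30.45
  Discussion 79 × 0.22 = 17.38
  Lab reports 76.8 × 0.15 = 11.52
  Term paper 62 × 0.11 = 6.82
  Fieldwork 53.5 × 0.1 = 5.35
Sum = 71.52
71.52 is ≥ 71 and < 74 → C-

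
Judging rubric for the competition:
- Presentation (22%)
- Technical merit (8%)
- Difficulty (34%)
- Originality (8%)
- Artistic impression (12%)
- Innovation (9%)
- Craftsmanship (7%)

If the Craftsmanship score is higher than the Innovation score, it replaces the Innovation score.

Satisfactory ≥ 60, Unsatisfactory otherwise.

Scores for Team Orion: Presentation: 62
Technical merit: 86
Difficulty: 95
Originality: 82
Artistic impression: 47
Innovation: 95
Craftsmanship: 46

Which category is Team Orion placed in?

Craftsmanship (46) ≤ Innovation (95), so Innovation stays at 95.
Weighted total:
  Presentation 62 × 0.22 = 13.64
  Technical merit 86 × 0.08 = 6.88
  Difficulty 95 × 0.34 = 32.3
  Originality 82 × 0.08 = 6.56
  Artistic impression 47 × 0.12 = 5.64
  Innovation 95 × 0.09 = 8.55
  Craftsmanship 46 × 0.07 = 3.22
Sum = 76.79
76.79 ≥ 60 → Satisfactory

Satisfactory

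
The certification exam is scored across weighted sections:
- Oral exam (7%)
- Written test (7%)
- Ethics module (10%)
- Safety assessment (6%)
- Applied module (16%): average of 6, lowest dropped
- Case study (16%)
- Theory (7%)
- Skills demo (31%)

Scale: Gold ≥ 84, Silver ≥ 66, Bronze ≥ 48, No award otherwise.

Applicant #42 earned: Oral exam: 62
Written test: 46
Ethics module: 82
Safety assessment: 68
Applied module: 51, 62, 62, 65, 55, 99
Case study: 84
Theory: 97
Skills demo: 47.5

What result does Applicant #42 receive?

Applied module: drop 51 → average of remaining 5 = 343/5 = 68.6
Weighted total:
  Oral exam 62 × 0.07 = 4.34
  Written test 46 × 0.07 = 3.22
  Ethics module 82 × 0.1 = 8.2
  Safety assessment 68 × 0.06 = 4.08
  Applied module 68.6 × 0.16 = 10.976
  Case study 84 × 0.16 = 13.44
  Theory 97 × 0.07 = 6.79
  Skills demo 47.5 × 0.31 = 14.725
Sum = 65.771
65.771 is ≥ 48 and < 66 → Bronze

Bronze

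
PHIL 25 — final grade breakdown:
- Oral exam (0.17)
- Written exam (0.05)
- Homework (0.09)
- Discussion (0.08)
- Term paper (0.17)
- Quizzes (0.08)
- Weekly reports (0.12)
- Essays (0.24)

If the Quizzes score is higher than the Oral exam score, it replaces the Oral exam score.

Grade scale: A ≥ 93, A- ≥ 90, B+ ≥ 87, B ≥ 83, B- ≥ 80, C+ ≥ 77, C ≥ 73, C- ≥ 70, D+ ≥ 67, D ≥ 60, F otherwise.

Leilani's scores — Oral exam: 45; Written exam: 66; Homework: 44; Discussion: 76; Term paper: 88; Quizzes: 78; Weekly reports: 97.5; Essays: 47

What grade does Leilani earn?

Quizzes (78) > Oral exam (45), so Oral exam counts as 78.
Weighted total:
  Oral exam 78 × 0.17 = 13.26
  Written exam 66 × 0.05 = 3.3
  Homework 44 × 0.09 = 3.96
  Discussion 76 × 0.08 = 6.08
  Term paper 88 × 0.17 = 14.96
  Quizzes 78 × 0.08 = 6.24
  Weekly reports 97.5 × 0.12 = 11.7
  Essays 47 × 0.24 = 11.28
Sum = 70.78
70.78 is ≥ 70 and < 73 → C-

C-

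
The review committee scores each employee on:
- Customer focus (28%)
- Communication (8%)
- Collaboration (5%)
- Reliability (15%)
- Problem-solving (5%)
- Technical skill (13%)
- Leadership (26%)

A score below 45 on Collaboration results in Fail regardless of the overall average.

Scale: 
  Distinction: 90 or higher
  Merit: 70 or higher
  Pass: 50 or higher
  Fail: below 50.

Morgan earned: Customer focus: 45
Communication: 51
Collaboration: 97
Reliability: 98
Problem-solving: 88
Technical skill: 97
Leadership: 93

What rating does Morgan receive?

Collaboration score 97 ≥ 45: minimum met.
Weighted total:
  Customer focus 45 × 0.28 = 12.6
  Communication 51 × 0.08 = 4.08
  Collaboration 97 × 0.05 = 4.85
  Reliability 98 × 0.15 = 14.7
  Problem-solving 88 × 0.05 = 4.4
  Technical skill 97 × 0.13 = 12.61
  Leadership 93 × 0.26 = 24.18
Sum = 77.42
77.42 is ≥ 70 and < 90 → Merit

Merit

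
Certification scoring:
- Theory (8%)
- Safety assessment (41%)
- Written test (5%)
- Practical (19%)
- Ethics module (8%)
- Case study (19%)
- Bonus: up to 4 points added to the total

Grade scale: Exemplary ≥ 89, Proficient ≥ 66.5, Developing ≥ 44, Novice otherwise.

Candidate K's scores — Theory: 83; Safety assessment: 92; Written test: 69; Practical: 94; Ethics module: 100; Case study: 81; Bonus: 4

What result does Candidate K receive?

Exemplary

Weighted total:
  Theory 83 × 0.08 = 6.64
  Safety assessment 92 × 0.41 = 37.72
  Written test 69 × 0.05 = 3.45
  Practical 94 × 0.19 = 17.86
  Ethics module 100 × 0.08 = 8
  Case study 81 × 0.19 = 15.39
Sum = 89.06
Bonus: 89.06 + 4 = 93.06
93.06 ≥ 89 → Exemplary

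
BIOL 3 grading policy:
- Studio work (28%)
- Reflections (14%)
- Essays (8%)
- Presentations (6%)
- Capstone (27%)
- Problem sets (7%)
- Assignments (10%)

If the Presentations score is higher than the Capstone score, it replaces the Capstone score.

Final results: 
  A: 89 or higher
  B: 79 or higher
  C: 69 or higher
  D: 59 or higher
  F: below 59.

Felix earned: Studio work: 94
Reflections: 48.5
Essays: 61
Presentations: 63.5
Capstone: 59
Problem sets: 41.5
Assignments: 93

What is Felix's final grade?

Presentations (63.5) > Capstone (59), so Capstone counts as 63.5.
Weighted total:
  Studio work 94 × 0.28 = 26.32
  Reflections 48.5 × 0.14 = 6.79
  Essays 61 × 0.08 = 4.88
  Presentations 63.5 × 0.06 = 3.81
  Capstone 63.5 × 0.27 = 17.145
  Problem sets 41.5 × 0.07 = 2.905
  Assignments 93 × 0.1 = 9.3
Sum = 71.15
71.15 is ≥ 69 and < 79 → C

C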